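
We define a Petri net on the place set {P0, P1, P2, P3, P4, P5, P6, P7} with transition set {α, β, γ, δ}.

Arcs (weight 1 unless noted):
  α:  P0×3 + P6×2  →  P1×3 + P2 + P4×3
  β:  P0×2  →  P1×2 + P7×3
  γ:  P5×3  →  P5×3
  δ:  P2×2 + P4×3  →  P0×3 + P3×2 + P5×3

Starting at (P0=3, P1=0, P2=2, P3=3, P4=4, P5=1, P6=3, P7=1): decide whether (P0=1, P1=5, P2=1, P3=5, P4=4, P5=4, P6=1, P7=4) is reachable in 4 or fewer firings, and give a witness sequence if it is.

step 1: fire α:  (P0=3, P1=0, P2=2, P3=3, P4=4, P5=1, P6=3, P7=1) → (P0=0, P1=3, P2=3, P3=3, P4=7, P5=1, P6=1, P7=1)
step 2: fire δ:  (P0=0, P1=3, P2=3, P3=3, P4=7, P5=1, P6=1, P7=1) → (P0=3, P1=3, P2=1, P3=5, P4=4, P5=4, P6=1, P7=1)
step 3: fire β:  (P0=3, P1=3, P2=1, P3=5, P4=4, P5=4, P6=1, P7=1) → (P0=1, P1=5, P2=1, P3=5, P4=4, P5=4, P6=1, P7=4)

YES — reachable via ⟨α, δ, β⟩ (3 firings)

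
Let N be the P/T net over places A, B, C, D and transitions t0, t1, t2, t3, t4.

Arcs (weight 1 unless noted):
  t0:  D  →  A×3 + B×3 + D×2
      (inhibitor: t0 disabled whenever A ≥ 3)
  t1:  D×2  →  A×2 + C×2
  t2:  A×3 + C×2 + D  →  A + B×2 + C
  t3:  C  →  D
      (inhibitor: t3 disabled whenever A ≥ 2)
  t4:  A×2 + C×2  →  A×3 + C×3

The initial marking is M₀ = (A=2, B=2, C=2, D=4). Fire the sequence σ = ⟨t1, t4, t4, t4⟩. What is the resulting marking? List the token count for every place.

(A=7, B=2, C=7, D=2)

step 1: fire t1:  (A=2, B=2, C=2, D=4) → (A=4, B=2, C=4, D=2)
step 2: fire t4:  (A=4, B=2, C=4, D=2) → (A=5, B=2, C=5, D=2)
step 3: fire t4:  (A=5, B=2, C=5, D=2) → (A=6, B=2, C=6, D=2)
step 4: fire t4:  (A=6, B=2, C=6, D=2) → (A=7, B=2, C=7, D=2)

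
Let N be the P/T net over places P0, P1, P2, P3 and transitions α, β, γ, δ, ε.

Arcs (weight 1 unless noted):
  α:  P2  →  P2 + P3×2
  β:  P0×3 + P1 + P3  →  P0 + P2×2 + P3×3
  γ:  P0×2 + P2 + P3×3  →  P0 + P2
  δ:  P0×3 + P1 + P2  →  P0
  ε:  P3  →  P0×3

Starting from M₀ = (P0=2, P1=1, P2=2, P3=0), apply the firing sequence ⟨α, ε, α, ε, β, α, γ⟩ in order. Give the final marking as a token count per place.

(P0=5, P1=0, P2=4, P3=3)

step 1: fire α:  (P0=2, P1=1, P2=2, P3=0) → (P0=2, P1=1, P2=2, P3=2)
step 2: fire ε:  (P0=2, P1=1, P2=2, P3=2) → (P0=5, P1=1, P2=2, P3=1)
step 3: fire α:  (P0=5, P1=1, P2=2, P3=1) → (P0=5, P1=1, P2=2, P3=3)
step 4: fire ε:  (P0=5, P1=1, P2=2, P3=3) → (P0=8, P1=1, P2=2, P3=2)
step 5: fire β:  (P0=8, P1=1, P2=2, P3=2) → (P0=6, P1=0, P2=4, P3=4)
step 6: fire α:  (P0=6, P1=0, P2=4, P3=4) → (P0=6, P1=0, P2=4, P3=6)
step 7: fire γ:  (P0=6, P1=0, P2=4, P3=6) → (P0=5, P1=0, P2=4, P3=3)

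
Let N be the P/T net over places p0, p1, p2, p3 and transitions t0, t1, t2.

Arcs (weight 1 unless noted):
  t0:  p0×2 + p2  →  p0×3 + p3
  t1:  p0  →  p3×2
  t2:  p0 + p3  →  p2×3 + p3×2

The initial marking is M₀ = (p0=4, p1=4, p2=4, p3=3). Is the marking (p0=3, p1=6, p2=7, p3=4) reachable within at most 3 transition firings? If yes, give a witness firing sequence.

depth 0: 1 marking
depth 1: 4 markings reached so far
depth 2: 10 markings reached so far
depth 3: 20 markings reached so far
target is not among the 20 markings reachable within 3 steps

NO — not reachable within 3 firings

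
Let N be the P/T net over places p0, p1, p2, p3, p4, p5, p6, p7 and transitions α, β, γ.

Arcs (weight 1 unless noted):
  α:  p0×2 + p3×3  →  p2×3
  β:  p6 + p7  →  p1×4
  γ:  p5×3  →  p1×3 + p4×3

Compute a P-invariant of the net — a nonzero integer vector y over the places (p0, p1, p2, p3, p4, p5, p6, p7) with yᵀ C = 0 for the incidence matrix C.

y = (p0:3, p1:0, p2:2, p3:0, p4:0, p5:0, p6:0, p7:0)

Incidence matrix C (rows=places, cols=transitions):
        α    β    γ
   p0  -2    0    0
   p1   0    4    3
   p2   3    0    0
   p3  -3    0    0
   p4   0    0    3
   p5   0    0   -3
   p6   0   -1    0
   p7   0   -1    0

Candidate y = [3, 0, 2, 0, 0, 0, 0, 0]; check y·C column-wise:
  col α: 3·-2 + 2·3 + 0·-3 = 0
  col β: 3·0 + 0·4 + 2·0 + 0·-1 + 0·-1 = 0
  col γ: 3·0 + 0·3 + 2·0 + 0·3 + 0·-3 = 0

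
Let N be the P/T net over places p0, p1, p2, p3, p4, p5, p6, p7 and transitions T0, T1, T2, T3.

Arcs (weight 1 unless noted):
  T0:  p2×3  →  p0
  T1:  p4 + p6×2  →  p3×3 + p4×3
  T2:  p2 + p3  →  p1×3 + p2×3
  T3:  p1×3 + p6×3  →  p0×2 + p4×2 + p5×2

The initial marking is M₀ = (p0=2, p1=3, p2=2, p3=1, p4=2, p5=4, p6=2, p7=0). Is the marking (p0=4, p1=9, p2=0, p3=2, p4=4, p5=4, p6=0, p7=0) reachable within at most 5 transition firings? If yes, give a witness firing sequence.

step 1: fire T1:  (p0=2, p1=3, p2=2, p3=1, p4=2, p5=4, p6=2, p7=0) → (p0=2, p1=3, p2=2, p3=4, p4=4, p5=4, p6=0, p7=0)
step 2: fire T2:  (p0=2, p1=3, p2=2, p3=4, p4=4, p5=4, p6=0, p7=0) → (p0=2, p1=6, p2=4, p3=3, p4=4, p5=4, p6=0, p7=0)
step 3: fire T0:  (p0=2, p1=6, p2=4, p3=3, p4=4, p5=4, p6=0, p7=0) → (p0=3, p1=6, p2=1, p3=3, p4=4, p5=4, p6=0, p7=0)
step 4: fire T2:  (p0=3, p1=6, p2=1, p3=3, p4=4, p5=4, p6=0, p7=0) → (p0=3, p1=9, p2=3, p3=2, p4=4, p5=4, p6=0, p7=0)
step 5: fire T0:  (p0=3, p1=9, p2=3, p3=2, p4=4, p5=4, p6=0, p7=0) → (p0=4, p1=9, p2=0, p3=2, p4=4, p5=4, p6=0, p7=0)

YES — reachable via ⟨T1, T2, T0, T2, T0⟩ (5 firings)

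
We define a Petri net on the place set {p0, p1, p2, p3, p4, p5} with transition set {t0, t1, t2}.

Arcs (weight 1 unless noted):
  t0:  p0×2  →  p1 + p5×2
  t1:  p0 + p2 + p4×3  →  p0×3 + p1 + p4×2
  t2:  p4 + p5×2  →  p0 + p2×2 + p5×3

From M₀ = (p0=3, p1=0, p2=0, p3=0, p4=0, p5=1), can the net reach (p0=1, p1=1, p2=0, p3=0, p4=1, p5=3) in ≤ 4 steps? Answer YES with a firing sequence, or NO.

NO — not reachable within 4 firings

depth 0: 1 marking
depth 1: 2 markings reached so far
depth 2: 2 markings reached so far
(frontier empty at depth 2; search complete)
target is not among the 2 markings reachable within 4 steps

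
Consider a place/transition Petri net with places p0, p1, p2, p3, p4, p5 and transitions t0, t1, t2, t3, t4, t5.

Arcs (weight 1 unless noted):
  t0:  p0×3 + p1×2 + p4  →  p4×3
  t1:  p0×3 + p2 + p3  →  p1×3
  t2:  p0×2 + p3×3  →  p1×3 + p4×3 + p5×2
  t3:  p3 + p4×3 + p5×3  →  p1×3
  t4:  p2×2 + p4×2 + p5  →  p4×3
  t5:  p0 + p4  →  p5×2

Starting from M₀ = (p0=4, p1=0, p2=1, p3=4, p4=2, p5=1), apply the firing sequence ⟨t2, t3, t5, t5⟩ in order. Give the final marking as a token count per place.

step 1: fire t2:  (p0=4, p1=0, p2=1, p3=4, p4=2, p5=1) → (p0=2, p1=3, p2=1, p3=1, p4=5, p5=3)
step 2: fire t3:  (p0=2, p1=3, p2=1, p3=1, p4=5, p5=3) → (p0=2, p1=6, p2=1, p3=0, p4=2, p5=0)
step 3: fire t5:  (p0=2, p1=6, p2=1, p3=0, p4=2, p5=0) → (p0=1, p1=6, p2=1, p3=0, p4=1, p5=2)
step 4: fire t5:  (p0=1, p1=6, p2=1, p3=0, p4=1, p5=2) → (p0=0, p1=6, p2=1, p3=0, p4=0, p5=4)

(p0=0, p1=6, p2=1, p3=0, p4=0, p5=4)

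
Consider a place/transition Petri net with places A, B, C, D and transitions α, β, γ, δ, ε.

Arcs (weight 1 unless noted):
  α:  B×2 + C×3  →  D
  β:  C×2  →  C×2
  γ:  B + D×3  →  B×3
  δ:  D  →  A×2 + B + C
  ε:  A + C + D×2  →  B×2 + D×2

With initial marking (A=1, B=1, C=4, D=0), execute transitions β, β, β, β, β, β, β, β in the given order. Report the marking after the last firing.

step 1: fire β:  (A=1, B=1, C=4, D=0) → (A=1, B=1, C=4, D=0)
step 2: fire β:  (A=1, B=1, C=4, D=0) → (A=1, B=1, C=4, D=0)
step 3: fire β:  (A=1, B=1, C=4, D=0) → (A=1, B=1, C=4, D=0)
step 4: fire β:  (A=1, B=1, C=4, D=0) → (A=1, B=1, C=4, D=0)
step 5: fire β:  (A=1, B=1, C=4, D=0) → (A=1, B=1, C=4, D=0)
step 6: fire β:  (A=1, B=1, C=4, D=0) → (A=1, B=1, C=4, D=0)
step 7: fire β:  (A=1, B=1, C=4, D=0) → (A=1, B=1, C=4, D=0)
step 8: fire β:  (A=1, B=1, C=4, D=0) → (A=1, B=1, C=4, D=0)

(A=1, B=1, C=4, D=0)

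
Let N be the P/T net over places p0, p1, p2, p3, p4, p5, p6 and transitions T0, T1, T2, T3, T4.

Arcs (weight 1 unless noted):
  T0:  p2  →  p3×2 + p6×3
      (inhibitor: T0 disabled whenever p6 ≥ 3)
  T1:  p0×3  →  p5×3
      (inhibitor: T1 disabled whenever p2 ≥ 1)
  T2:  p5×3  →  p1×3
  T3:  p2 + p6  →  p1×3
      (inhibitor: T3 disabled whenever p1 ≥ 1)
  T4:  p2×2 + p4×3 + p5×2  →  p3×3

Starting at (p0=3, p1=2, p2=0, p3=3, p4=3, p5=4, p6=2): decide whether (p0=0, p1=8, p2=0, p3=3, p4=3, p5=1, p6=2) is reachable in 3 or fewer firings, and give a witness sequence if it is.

YES — reachable via ⟨T1, T2, T2⟩ (3 firings)

step 1: fire T1:  (p0=3, p1=2, p2=0, p3=3, p4=3, p5=4, p6=2) → (p0=0, p1=2, p2=0, p3=3, p4=3, p5=7, p6=2)
step 2: fire T2:  (p0=0, p1=2, p2=0, p3=3, p4=3, p5=7, p6=2) → (p0=0, p1=5, p2=0, p3=3, p4=3, p5=4, p6=2)
step 3: fire T2:  (p0=0, p1=5, p2=0, p3=3, p4=3, p5=4, p6=2) → (p0=0, p1=8, p2=0, p3=3, p4=3, p5=1, p6=2)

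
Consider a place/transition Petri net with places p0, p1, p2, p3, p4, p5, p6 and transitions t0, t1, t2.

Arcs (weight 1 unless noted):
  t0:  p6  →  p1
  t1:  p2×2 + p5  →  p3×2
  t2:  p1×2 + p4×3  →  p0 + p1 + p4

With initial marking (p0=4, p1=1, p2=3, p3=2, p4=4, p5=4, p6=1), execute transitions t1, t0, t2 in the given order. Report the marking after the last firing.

step 1: fire t1:  (p0=4, p1=1, p2=3, p3=2, p4=4, p5=4, p6=1) → (p0=4, p1=1, p2=1, p3=4, p4=4, p5=3, p6=1)
step 2: fire t0:  (p0=4, p1=1, p2=1, p3=4, p4=4, p5=3, p6=1) → (p0=4, p1=2, p2=1, p3=4, p4=4, p5=3, p6=0)
step 3: fire t2:  (p0=4, p1=2, p2=1, p3=4, p4=4, p5=3, p6=0) → (p0=5, p1=1, p2=1, p3=4, p4=2, p5=3, p6=0)

(p0=5, p1=1, p2=1, p3=4, p4=2, p5=3, p6=0)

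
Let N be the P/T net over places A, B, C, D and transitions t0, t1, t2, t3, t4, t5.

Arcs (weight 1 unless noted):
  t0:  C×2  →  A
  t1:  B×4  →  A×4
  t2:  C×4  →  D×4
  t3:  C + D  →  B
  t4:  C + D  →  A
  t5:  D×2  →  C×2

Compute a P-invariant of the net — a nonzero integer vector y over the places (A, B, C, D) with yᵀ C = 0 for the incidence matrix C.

y = (A:2, B:2, C:1, D:1)

Incidence matrix C (rows=places, cols=transitions):
       t0   t1   t2   t3   t4   t5
    A   1    4    0    0    1    0
    B   0   -4    0    1    0    0
    C  -2    0   -4   -1   -1    2
    D   0    0    4   -1   -1   -2

Candidate y = [2, 2, 1, 1]; check y·C column-wise:
  col t0: 2·1 + 2·0 + 1·-2 + 1·0 = 0
  col t1: 2·4 + 2·-4 + 1·0 + 1·0 = 0
  col t2: 2·0 + 2·0 + 1·-4 + 1·4 = 0
  col t3: 2·0 + 2·1 + 1·-1 + 1·-1 = 0
  col t4: 2·1 + 2·0 + 1·-1 + 1·-1 = 0
  col t5: 2·0 + 2·0 + 1·2 + 1·-2 = 0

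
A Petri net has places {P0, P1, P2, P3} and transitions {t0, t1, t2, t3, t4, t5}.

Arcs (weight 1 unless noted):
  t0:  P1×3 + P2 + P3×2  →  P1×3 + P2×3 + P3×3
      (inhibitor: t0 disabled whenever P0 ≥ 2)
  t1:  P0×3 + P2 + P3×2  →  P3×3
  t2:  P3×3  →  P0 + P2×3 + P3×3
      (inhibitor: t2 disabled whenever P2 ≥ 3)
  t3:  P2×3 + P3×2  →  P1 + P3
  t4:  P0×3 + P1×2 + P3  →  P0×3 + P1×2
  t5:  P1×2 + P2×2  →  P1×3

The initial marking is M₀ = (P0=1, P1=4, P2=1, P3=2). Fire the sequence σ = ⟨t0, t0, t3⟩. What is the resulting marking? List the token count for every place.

(P0=1, P1=5, P2=2, P3=3)

step 1: fire t0:  (P0=1, P1=4, P2=1, P3=2) → (P0=1, P1=4, P2=3, P3=3)
step 2: fire t0:  (P0=1, P1=4, P2=3, P3=3) → (P0=1, P1=4, P2=5, P3=4)
step 3: fire t3:  (P0=1, P1=4, P2=5, P3=4) → (P0=1, P1=5, P2=2, P3=3)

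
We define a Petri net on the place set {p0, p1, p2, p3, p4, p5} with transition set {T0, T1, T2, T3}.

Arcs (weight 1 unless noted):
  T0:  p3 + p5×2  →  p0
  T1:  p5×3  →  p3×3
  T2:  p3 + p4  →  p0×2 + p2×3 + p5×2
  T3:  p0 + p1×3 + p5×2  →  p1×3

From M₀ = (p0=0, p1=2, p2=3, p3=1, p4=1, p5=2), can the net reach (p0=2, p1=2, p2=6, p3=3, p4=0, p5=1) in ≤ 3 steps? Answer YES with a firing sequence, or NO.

YES — reachable via ⟨T2, T1⟩ (2 firings)

step 1: fire T2:  (p0=0, p1=2, p2=3, p3=1, p4=1, p5=2) → (p0=2, p1=2, p2=6, p3=0, p4=0, p5=4)
step 2: fire T1:  (p0=2, p1=2, p2=6, p3=0, p4=0, p5=4) → (p0=2, p1=2, p2=6, p3=3, p4=0, p5=1)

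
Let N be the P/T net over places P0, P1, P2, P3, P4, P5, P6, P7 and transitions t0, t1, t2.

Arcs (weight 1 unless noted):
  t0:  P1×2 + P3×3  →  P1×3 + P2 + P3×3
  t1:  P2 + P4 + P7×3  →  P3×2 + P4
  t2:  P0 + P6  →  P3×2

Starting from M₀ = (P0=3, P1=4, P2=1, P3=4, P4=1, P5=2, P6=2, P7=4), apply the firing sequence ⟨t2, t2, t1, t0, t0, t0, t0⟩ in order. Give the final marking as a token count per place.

step 1: fire t2:  (P0=3, P1=4, P2=1, P3=4, P4=1, P5=2, P6=2, P7=4) → (P0=2, P1=4, P2=1, P3=6, P4=1, P5=2, P6=1, P7=4)
step 2: fire t2:  (P0=2, P1=4, P2=1, P3=6, P4=1, P5=2, P6=1, P7=4) → (P0=1, P1=4, P2=1, P3=8, P4=1, P5=2, P6=0, P7=4)
step 3: fire t1:  (P0=1, P1=4, P2=1, P3=8, P4=1, P5=2, P6=0, P7=4) → (P0=1, P1=4, P2=0, P3=10, P4=1, P5=2, P6=0, P7=1)
step 4: fire t0:  (P0=1, P1=4, P2=0, P3=10, P4=1, P5=2, P6=0, P7=1) → (P0=1, P1=5, P2=1, P3=10, P4=1, P5=2, P6=0, P7=1)
step 5: fire t0:  (P0=1, P1=5, P2=1, P3=10, P4=1, P5=2, P6=0, P7=1) → (P0=1, P1=6, P2=2, P3=10, P4=1, P5=2, P6=0, P7=1)
step 6: fire t0:  (P0=1, P1=6, P2=2, P3=10, P4=1, P5=2, P6=0, P7=1) → (P0=1, P1=7, P2=3, P3=10, P4=1, P5=2, P6=0, P7=1)
step 7: fire t0:  (P0=1, P1=7, P2=3, P3=10, P4=1, P5=2, P6=0, P7=1) → (P0=1, P1=8, P2=4, P3=10, P4=1, P5=2, P6=0, P7=1)

(P0=1, P1=8, P2=4, P3=10, P4=1, P5=2, P6=0, P7=1)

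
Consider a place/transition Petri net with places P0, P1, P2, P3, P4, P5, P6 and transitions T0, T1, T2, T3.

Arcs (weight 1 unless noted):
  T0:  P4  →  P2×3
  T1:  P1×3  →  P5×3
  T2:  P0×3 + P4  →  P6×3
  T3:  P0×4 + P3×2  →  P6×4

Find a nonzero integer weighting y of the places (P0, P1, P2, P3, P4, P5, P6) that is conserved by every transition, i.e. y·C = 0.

Incidence matrix C (rows=places, cols=transitions):
       T0   T1   T2   T3
   P0   0    0   -3   -4
   P1   0   -3    0    0
   P2   3    0    0    0
   P3   0    0    0   -2
   P4  -1    0   -1    0
   P5   0    3    0    0
   P6   0    0    3    4

Candidate y = [1, 0, -1, -2, -3, 0, 0]; check y·C column-wise:
  col T0: 1·0 + -1·3 + -2·0 + -3·-1 = 0
  col T1: 1·0 + 0·-3 + -1·0 + -2·0 + -3·0 + 0·3 = 0
  col T2: 1·-3 + -1·0 + -2·0 + -3·-1 + 0·3 = 0
  col T3: 1·-4 + -1·0 + -2·-2 + -3·0 + 0·4 = 0

y = (P0:1, P1:0, P2:-1, P3:-2, P4:-3, P5:0, P6:0)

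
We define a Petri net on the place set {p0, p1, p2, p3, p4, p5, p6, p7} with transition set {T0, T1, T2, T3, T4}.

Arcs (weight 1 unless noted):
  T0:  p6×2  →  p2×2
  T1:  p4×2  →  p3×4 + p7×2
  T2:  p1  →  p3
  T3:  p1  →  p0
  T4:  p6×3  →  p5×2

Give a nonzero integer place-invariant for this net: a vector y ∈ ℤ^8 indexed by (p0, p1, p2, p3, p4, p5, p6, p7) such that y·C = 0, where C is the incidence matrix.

Incidence matrix C (rows=places, cols=transitions):
       T0   T1   T2   T3   T4
   p0   0    0    0    1    0
   p1   0    0   -1   -1    0
   p2   2    0    0    0    0
   p3   0    4    1    0    0
   p4   0   -2    0    0    0
   p5   0    0    0    0    2
   p6  -2    0    0    0   -3
   p7   0    2    0    0    0

Candidate y = [1, 1, 0, 1, 2, 0, 0, 0]; check y·C column-wise:
  col T0: 1·0 + 1·0 + 0·2 + 1·0 + 2·0 + 0·-2 = 0
  col T1: 1·0 + 1·0 + 1·4 + 2·-2 + 0·2 = 0
  col T2: 1·0 + 1·-1 + 1·1 + 2·0 = 0
  col T3: 1·1 + 1·-1 + 1·0 + 2·0 = 0
  col T4: 1·0 + 1·0 + 1·0 + 2·0 + 0·2 + 0·-3 = 0

y = (p0:1, p1:1, p2:0, p3:1, p4:2, p5:0, p6:0, p7:0)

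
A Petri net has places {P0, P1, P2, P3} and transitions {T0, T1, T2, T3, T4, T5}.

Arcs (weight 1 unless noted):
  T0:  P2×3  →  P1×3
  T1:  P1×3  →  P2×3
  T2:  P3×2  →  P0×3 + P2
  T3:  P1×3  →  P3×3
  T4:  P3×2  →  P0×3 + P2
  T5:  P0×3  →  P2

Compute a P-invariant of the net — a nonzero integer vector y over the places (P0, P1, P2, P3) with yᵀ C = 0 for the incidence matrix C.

Incidence matrix C (rows=places, cols=transitions):
       T0   T1   T2   T3   T4   T5
   P0   0    0    3    0    3   -3
   P1   3   -3    0   -3    0    0
   P2  -3    3    1    0    1    1
   P3   0    0   -2    3   -2    0

Candidate y = [1, 3, 3, 3]; check y·C column-wise:
  col T0: 1·0 + 3·3 + 3·-3 + 3·0 = 0
  col T1: 1·0 + 3·-3 + 3·3 + 3·0 = 0
  col T2: 1·3 + 3·0 + 3·1 + 3·-2 = 0
  col T3: 1·0 + 3·-3 + 3·0 + 3·3 = 0
  col T4: 1·3 + 3·0 + 3·1 + 3·-2 = 0
  col T5: 1·-3 + 3·0 + 3·1 + 3·0 = 0

y = (P0:1, P1:3, P2:3, P3:3)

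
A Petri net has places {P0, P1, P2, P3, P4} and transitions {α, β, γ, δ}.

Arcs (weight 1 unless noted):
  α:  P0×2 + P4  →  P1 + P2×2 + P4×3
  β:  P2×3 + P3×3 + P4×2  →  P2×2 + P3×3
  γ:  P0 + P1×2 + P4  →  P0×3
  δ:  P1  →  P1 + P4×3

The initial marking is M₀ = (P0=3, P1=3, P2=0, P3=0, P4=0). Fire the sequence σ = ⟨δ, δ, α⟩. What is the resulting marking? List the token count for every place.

step 1: fire δ:  (P0=3, P1=3, P2=0, P3=0, P4=0) → (P0=3, P1=3, P2=0, P3=0, P4=3)
step 2: fire δ:  (P0=3, P1=3, P2=0, P3=0, P4=3) → (P0=3, P1=3, P2=0, P3=0, P4=6)
step 3: fire α:  (P0=3, P1=3, P2=0, P3=0, P4=6) → (P0=1, P1=4, P2=2, P3=0, P4=8)

(P0=1, P1=4, P2=2, P3=0, P4=8)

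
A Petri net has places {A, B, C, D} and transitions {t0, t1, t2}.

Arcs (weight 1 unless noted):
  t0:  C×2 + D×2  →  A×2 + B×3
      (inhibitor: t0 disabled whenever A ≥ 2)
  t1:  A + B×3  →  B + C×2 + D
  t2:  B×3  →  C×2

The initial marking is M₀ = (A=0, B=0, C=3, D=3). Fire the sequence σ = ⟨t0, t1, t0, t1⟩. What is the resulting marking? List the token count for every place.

step 1: fire t0:  (A=0, B=0, C=3, D=3) → (A=2, B=3, C=1, D=1)
step 2: fire t1:  (A=2, B=3, C=1, D=1) → (A=1, B=1, C=3, D=2)
step 3: fire t0:  (A=1, B=1, C=3, D=2) → (A=3, B=4, C=1, D=0)
step 4: fire t1:  (A=3, B=4, C=1, D=0) → (A=2, B=2, C=3, D=1)

(A=2, B=2, C=3, D=1)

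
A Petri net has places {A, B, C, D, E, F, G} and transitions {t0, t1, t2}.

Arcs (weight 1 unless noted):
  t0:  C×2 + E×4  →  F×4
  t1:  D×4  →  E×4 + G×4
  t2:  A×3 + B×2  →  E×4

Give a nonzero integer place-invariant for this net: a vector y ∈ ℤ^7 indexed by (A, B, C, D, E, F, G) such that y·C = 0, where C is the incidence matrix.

y = (A:2, B:-3, C:0, D:0, E:0, F:0, G:0)

Incidence matrix C (rows=places, cols=transitions):
       t0   t1   t2
    A   0    0   -3
    B   0    0   -2
    C  -2    0    0
    D   0   -4    0
    E  -4    4    4
    F   4    0    0
    G   0    4    0

Candidate y = [2, -3, 0, 0, 0, 0, 0]; check y·C column-wise:
  col t0: 2·0 + -3·0 + 0·-2 + 0·-4 + 0·4 = 0
  col t1: 2·0 + -3·0 + 0·-4 + 0·4 + 0·4 = 0
  col t2: 2·-3 + -3·-2 + 0·4 = 0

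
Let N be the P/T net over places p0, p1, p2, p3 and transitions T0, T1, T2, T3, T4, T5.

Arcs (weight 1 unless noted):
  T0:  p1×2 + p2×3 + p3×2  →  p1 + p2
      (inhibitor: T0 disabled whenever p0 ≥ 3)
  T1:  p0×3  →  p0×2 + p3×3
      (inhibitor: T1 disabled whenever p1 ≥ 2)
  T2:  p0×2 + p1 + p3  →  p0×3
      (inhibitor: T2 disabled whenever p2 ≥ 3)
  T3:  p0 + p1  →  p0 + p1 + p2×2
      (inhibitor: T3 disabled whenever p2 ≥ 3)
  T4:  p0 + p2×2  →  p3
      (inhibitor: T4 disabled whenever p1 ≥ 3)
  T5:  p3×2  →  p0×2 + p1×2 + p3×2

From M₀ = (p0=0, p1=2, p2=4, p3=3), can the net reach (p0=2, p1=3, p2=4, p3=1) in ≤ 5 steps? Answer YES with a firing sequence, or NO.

step 1: fire T5:  (p0=0, p1=2, p2=4, p3=3) → (p0=2, p1=4, p2=4, p3=3)
step 2: fire T0:  (p0=2, p1=4, p2=4, p3=3) → (p0=2, p1=3, p2=2, p3=1)
step 3: fire T3:  (p0=2, p1=3, p2=2, p3=1) → (p0=2, p1=3, p2=4, p3=1)

YES — reachable via ⟨T5, T0, T3⟩ (3 firings)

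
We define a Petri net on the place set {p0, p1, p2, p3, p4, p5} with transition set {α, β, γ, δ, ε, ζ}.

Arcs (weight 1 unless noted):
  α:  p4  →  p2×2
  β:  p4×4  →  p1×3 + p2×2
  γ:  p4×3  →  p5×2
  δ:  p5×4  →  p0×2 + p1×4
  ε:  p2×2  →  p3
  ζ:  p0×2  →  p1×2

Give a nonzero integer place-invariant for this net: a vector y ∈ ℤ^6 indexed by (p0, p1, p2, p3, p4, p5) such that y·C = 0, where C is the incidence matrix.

y = (p0:2, p1:2, p2:1, p3:2, p4:2, p5:3)

Incidence matrix C (rows=places, cols=transitions):
        α    β    γ    δ    ε    ζ
   p0   0    0    0    2    0   -2
   p1   0    3    0    4    0    2
   p2   2    2    0    0   -2    0
   p3   0    0    0    0    1    0
   p4  -1   -4   -3    0    0    0
   p5   0    0    2   -4    0    0

Candidate y = [2, 2, 1, 2, 2, 3]; check y·C column-wise:
  col α: 2·0 + 2·0 + 1·2 + 2·0 + 2·-1 + 3·0 = 0
  col β: 2·0 + 2·3 + 1·2 + 2·0 + 2·-4 + 3·0 = 0
  col γ: 2·0 + 2·0 + 1·0 + 2·0 + 2·-3 + 3·2 = 0
  col δ: 2·2 + 2·4 + 1·0 + 2·0 + 2·0 + 3·-4 = 0
  col ε: 2·0 + 2·0 + 1·-2 + 2·1 + 2·0 + 3·0 = 0
  col ζ: 2·-2 + 2·2 + 1·0 + 2·0 + 2·0 + 3·0 = 0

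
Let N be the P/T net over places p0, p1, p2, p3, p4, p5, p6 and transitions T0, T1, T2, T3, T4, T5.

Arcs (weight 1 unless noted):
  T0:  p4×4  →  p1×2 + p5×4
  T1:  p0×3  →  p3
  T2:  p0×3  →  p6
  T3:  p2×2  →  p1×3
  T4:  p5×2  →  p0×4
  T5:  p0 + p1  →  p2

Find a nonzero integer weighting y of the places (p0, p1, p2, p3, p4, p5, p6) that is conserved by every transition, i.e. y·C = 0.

Incidence matrix C (rows=places, cols=transitions):
       T0   T1   T2   T3   T4   T5
   p0   0   -3   -3    0    4   -1
   p1   2    0    0    3    0   -1
   p2   0    0    0   -2    0    1
   p3   0    1    0    0    0    0
   p4  -4    0    0    0    0    0
   p5   4    0    0    0   -2    0
   p6   0    0    1    0    0    0

Candidate y = [1, 2, 3, 3, 3, 2, 3]; check y·C column-wise:
  col T0: 1·0 + 2·2 + 3·0 + 3·0 + 3·-4 + 2·4 + 3·0 = 0
  col T1: 1·-3 + 2·0 + 3·0 + 3·1 + 3·0 + 2·0 + 3·0 = 0
  col T2: 1·-3 + 2·0 + 3·0 + 3·0 + 3·0 + 2·0 + 3·1 = 0
  col T3: 1·0 + 2·3 + 3·-2 + 3·0 + 3·0 + 2·0 + 3·0 = 0
  col T4: 1·4 + 2·0 + 3·0 + 3·0 + 3·0 + 2·-2 + 3·0 = 0
  col T5: 1·-1 + 2·-1 + 3·1 + 3·0 + 3·0 + 2·0 + 3·0 = 0

y = (p0:1, p1:2, p2:3, p3:3, p4:3, p5:2, p6:3)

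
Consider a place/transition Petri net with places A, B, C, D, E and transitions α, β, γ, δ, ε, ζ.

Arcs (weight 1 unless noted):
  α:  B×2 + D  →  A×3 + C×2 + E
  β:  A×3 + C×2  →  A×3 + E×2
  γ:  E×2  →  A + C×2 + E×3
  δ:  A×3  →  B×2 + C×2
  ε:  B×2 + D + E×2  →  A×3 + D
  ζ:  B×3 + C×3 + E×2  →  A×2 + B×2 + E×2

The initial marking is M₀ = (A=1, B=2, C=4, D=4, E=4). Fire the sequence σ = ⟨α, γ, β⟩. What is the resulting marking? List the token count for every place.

step 1: fire α:  (A=1, B=2, C=4, D=4, E=4) → (A=4, B=0, C=6, D=3, E=5)
step 2: fire γ:  (A=4, B=0, C=6, D=3, E=5) → (A=5, B=0, C=8, D=3, E=6)
step 3: fire β:  (A=5, B=0, C=8, D=3, E=6) → (A=5, B=0, C=6, D=3, E=8)

(A=5, B=0, C=6, D=3, E=8)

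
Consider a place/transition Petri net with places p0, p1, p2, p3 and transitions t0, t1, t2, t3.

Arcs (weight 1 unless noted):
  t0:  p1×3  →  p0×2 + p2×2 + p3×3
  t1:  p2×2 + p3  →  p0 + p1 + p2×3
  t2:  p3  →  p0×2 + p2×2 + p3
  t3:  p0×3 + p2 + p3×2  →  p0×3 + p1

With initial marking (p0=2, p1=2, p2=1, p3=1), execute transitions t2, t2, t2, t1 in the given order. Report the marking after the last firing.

step 1: fire t2:  (p0=2, p1=2, p2=1, p3=1) → (p0=4, p1=2, p2=3, p3=1)
step 2: fire t2:  (p0=4, p1=2, p2=3, p3=1) → (p0=6, p1=2, p2=5, p3=1)
step 3: fire t2:  (p0=6, p1=2, p2=5, p3=1) → (p0=8, p1=2, p2=7, p3=1)
step 4: fire t1:  (p0=8, p1=2, p2=7, p3=1) → (p0=9, p1=3, p2=8, p3=0)

(p0=9, p1=3, p2=8, p3=0)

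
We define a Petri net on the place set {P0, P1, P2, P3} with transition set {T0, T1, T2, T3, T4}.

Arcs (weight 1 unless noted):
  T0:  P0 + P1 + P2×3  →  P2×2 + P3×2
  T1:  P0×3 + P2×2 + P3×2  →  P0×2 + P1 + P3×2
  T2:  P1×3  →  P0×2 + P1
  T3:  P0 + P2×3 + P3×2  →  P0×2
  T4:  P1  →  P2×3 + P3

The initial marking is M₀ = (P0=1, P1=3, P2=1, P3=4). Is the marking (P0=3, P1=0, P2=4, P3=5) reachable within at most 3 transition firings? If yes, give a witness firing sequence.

step 1: fire T2:  (P0=1, P1=3, P2=1, P3=4) → (P0=3, P1=1, P2=1, P3=4)
step 2: fire T4:  (P0=3, P1=1, P2=1, P3=4) → (P0=3, P1=0, P2=4, P3=5)

YES — reachable via ⟨T2, T4⟩ (2 firings)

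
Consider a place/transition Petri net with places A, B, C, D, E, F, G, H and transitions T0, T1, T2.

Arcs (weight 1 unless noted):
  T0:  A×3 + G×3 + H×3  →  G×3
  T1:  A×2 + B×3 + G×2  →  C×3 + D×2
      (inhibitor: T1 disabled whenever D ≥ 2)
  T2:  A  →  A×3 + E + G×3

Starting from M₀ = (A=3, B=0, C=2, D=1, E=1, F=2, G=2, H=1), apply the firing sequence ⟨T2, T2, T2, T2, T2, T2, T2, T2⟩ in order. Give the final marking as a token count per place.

step 1: fire T2:  (A=3, B=0, C=2, D=1, E=1, F=2, G=2, H=1) → (A=5, B=0, C=2, D=1, E=2, F=2, G=5, H=1)
step 2: fire T2:  (A=5, B=0, C=2, D=1, E=2, F=2, G=5, H=1) → (A=7, B=0, C=2, D=1, E=3, F=2, G=8, H=1)
step 3: fire T2:  (A=7, B=0, C=2, D=1, E=3, F=2, G=8, H=1) → (A=9, B=0, C=2, D=1, E=4, F=2, G=11, H=1)
step 4: fire T2:  (A=9, B=0, C=2, D=1, E=4, F=2, G=11, H=1) → (A=11, B=0, C=2, D=1, E=5, F=2, G=14, H=1)
step 5: fire T2:  (A=11, B=0, C=2, D=1, E=5, F=2, G=14, H=1) → (A=13, B=0, C=2, D=1, E=6, F=2, G=17, H=1)
step 6: fire T2:  (A=13, B=0, C=2, D=1, E=6, F=2, G=17, H=1) → (A=15, B=0, C=2, D=1, E=7, F=2, G=20, H=1)
step 7: fire T2:  (A=15, B=0, C=2, D=1, E=7, F=2, G=20, H=1) → (A=17, B=0, C=2, D=1, E=8, F=2, G=23, H=1)
step 8: fire T2:  (A=17, B=0, C=2, D=1, E=8, F=2, G=23, H=1) → (A=19, B=0, C=2, D=1, E=9, F=2, G=26, H=1)

(A=19, B=0, C=2, D=1, E=9, F=2, G=26, H=1)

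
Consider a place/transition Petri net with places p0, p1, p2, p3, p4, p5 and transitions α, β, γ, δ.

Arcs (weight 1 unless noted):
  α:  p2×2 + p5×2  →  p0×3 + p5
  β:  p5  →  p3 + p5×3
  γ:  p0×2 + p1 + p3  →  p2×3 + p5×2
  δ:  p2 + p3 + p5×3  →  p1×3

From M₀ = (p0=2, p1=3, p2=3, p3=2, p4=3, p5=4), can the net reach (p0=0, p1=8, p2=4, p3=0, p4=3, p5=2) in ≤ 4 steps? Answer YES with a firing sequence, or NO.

YES — reachable via ⟨β, γ, δ, δ⟩ (4 firings)

step 1: fire β:  (p0=2, p1=3, p2=3, p3=2, p4=3, p5=4) → (p0=2, p1=3, p2=3, p3=3, p4=3, p5=6)
step 2: fire γ:  (p0=2, p1=3, p2=3, p3=3, p4=3, p5=6) → (p0=0, p1=2, p2=6, p3=2, p4=3, p5=8)
step 3: fire δ:  (p0=0, p1=2, p2=6, p3=2, p4=3, p5=8) → (p0=0, p1=5, p2=5, p3=1, p4=3, p5=5)
step 4: fire δ:  (p0=0, p1=5, p2=5, p3=1, p4=3, p5=5) → (p0=0, p1=8, p2=4, p3=0, p4=3, p5=2)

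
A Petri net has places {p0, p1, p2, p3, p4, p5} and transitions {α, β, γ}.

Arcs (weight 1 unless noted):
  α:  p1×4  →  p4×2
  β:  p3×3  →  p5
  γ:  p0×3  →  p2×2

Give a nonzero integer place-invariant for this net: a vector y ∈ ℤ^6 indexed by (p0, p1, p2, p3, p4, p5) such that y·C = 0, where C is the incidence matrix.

y = (p0:2, p1:0, p2:3, p3:0, p4:0, p5:0)

Incidence matrix C (rows=places, cols=transitions):
        α    β    γ
   p0   0    0   -3
   p1  -4    0    0
   p2   0    0    2
   p3   0   -3    0
   p4   2    0    0
   p5   0    1    0

Candidate y = [2, 0, 3, 0, 0, 0]; check y·C column-wise:
  col α: 2·0 + 0·-4 + 3·0 + 0·2 = 0
  col β: 2·0 + 3·0 + 0·-3 + 0·1 = 0
  col γ: 2·-3 + 3·2 = 0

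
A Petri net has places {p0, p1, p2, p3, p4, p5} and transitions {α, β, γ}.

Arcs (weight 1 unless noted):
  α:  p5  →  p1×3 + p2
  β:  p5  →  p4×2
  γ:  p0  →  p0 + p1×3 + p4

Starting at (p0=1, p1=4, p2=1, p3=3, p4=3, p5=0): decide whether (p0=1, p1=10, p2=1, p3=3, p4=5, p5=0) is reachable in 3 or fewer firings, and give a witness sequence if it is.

step 1: fire γ:  (p0=1, p1=4, p2=1, p3=3, p4=3, p5=0) → (p0=1, p1=7, p2=1, p3=3, p4=4, p5=0)
step 2: fire γ:  (p0=1, p1=7, p2=1, p3=3, p4=4, p5=0) → (p0=1, p1=10, p2=1, p3=3, p4=5, p5=0)

YES — reachable via ⟨γ, γ⟩ (2 firings)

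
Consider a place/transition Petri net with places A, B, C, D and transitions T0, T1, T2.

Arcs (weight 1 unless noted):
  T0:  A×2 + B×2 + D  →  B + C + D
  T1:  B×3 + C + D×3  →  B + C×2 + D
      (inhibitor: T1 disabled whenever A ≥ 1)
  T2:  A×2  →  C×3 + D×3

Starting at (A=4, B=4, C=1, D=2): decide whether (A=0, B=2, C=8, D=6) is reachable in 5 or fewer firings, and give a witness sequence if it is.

YES — reachable via ⟨T2, T2, T1⟩ (3 firings)

step 1: fire T2:  (A=4, B=4, C=1, D=2) → (A=2, B=4, C=4, D=5)
step 2: fire T2:  (A=2, B=4, C=4, D=5) → (A=0, B=4, C=7, D=8)
step 3: fire T1:  (A=0, B=4, C=7, D=8) → (A=0, B=2, C=8, D=6)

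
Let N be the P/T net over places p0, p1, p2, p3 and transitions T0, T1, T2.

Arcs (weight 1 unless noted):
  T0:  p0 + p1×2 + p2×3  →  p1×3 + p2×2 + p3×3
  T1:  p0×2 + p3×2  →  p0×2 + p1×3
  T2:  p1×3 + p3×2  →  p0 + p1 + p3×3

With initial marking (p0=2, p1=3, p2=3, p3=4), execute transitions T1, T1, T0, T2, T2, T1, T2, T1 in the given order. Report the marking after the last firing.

(p0=4, p1=10, p2=2, p3=2)

step 1: fire T1:  (p0=2, p1=3, p2=3, p3=4) → (p0=2, p1=6, p2=3, p3=2)
step 2: fire T1:  (p0=2, p1=6, p2=3, p3=2) → (p0=2, p1=9, p2=3, p3=0)
step 3: fire T0:  (p0=2, p1=9, p2=3, p3=0) → (p0=1, p1=10, p2=2, p3=3)
step 4: fire T2:  (p0=1, p1=10, p2=2, p3=3) → (p0=2, p1=8, p2=2, p3=4)
step 5: fire T2:  (p0=2, p1=8, p2=2, p3=4) → (p0=3, p1=6, p2=2, p3=5)
step 6: fire T1:  (p0=3, p1=6, p2=2, p3=5) → (p0=3, p1=9, p2=2, p3=3)
step 7: fire T2:  (p0=3, p1=9, p2=2, p3=3) → (p0=4, p1=7, p2=2, p3=4)
step 8: fire T1:  (p0=4, p1=7, p2=2, p3=4) → (p0=4, p1=10, p2=2, p3=2)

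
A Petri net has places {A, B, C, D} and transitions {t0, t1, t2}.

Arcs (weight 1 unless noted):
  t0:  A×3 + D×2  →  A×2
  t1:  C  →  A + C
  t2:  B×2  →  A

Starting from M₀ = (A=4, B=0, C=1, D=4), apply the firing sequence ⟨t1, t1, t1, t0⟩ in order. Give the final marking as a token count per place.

step 1: fire t1:  (A=4, B=0, C=1, D=4) → (A=5, B=0, C=1, D=4)
step 2: fire t1:  (A=5, B=0, C=1, D=4) → (A=6, B=0, C=1, D=4)
step 3: fire t1:  (A=6, B=0, C=1, D=4) → (A=7, B=0, C=1, D=4)
step 4: fire t0:  (A=7, B=0, C=1, D=4) → (A=6, B=0, C=1, D=2)

(A=6, B=0, C=1, D=2)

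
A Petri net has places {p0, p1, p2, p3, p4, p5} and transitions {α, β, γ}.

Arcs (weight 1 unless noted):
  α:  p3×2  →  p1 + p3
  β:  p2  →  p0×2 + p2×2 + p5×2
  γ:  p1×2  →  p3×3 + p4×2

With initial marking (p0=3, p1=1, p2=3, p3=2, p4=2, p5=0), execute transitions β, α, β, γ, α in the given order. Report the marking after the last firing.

(p0=7, p1=1, p2=5, p3=3, p4=4, p5=4)

step 1: fire β:  (p0=3, p1=1, p2=3, p3=2, p4=2, p5=0) → (p0=5, p1=1, p2=4, p3=2, p4=2, p5=2)
step 2: fire α:  (p0=5, p1=1, p2=4, p3=2, p4=2, p5=2) → (p0=5, p1=2, p2=4, p3=1, p4=2, p5=2)
step 3: fire β:  (p0=5, p1=2, p2=4, p3=1, p4=2, p5=2) → (p0=7, p1=2, p2=5, p3=1, p4=2, p5=4)
step 4: fire γ:  (p0=7, p1=2, p2=5, p3=1, p4=2, p5=4) → (p0=7, p1=0, p2=5, p3=4, p4=4, p5=4)
step 5: fire α:  (p0=7, p1=0, p2=5, p3=4, p4=4, p5=4) → (p0=7, p1=1, p2=5, p3=3, p4=4, p5=4)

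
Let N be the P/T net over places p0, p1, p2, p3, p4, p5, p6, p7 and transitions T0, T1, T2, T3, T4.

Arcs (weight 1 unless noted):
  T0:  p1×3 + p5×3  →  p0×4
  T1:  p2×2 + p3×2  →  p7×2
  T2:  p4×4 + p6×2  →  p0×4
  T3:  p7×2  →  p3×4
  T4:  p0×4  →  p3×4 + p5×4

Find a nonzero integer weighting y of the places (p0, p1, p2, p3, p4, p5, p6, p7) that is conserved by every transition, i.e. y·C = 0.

Incidence matrix C (rows=places, cols=transitions):
       T0   T1   T2   T3   T4
   p0   4    0    4    0   -4
   p1  -3    0    0    0    0
   p2   0   -2    0    0    0
   p3   0   -2    0    4    4
   p4   0    0   -4    0    0
   p5  -3    0    0    0    4
   p6   0    0   -2    0    0
   p7   0    2    0   -2    0

Candidate y = [3, 1, 0, 0, 3, 3, 0, 0]; check y·C column-wise:
  col T0: 3·4 + 1·-3 + 3·0 + 3·-3 = 0
  col T1: 3·0 + 1·0 + 0·-2 + 0·-2 + 3·0 + 3·0 + 0·2 = 0
  col T2: 3·4 + 1·0 + 3·-4 + 3·0 + 0·-2 = 0
  col T3: 3·0 + 1·0 + 0·4 + 3·0 + 3·0 + 0·-2 = 0
  col T4: 3·-4 + 1·0 + 0·4 + 3·0 + 3·4 = 0

y = (p0:3, p1:1, p2:0, p3:0, p4:3, p5:3, p6:0, p7:0)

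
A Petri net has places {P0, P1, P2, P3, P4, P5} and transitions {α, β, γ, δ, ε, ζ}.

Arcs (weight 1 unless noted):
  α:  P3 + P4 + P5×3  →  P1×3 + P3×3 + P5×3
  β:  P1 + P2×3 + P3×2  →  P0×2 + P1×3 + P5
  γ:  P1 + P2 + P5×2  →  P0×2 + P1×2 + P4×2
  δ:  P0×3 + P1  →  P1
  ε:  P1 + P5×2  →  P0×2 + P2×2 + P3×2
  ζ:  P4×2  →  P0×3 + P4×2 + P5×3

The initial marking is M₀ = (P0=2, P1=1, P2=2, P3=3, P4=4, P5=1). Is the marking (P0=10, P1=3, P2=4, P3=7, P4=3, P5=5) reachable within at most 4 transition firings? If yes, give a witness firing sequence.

YES — reachable via ⟨ζ, α, ε, ζ⟩ (4 firings)

step 1: fire ζ:  (P0=2, P1=1, P2=2, P3=3, P4=4, P5=1) → (P0=5, P1=1, P2=2, P3=3, P4=4, P5=4)
step 2: fire α:  (P0=5, P1=1, P2=2, P3=3, P4=4, P5=4) → (P0=5, P1=4, P2=2, P3=5, P4=3, P5=4)
step 3: fire ε:  (P0=5, P1=4, P2=2, P3=5, P4=3, P5=4) → (P0=7, P1=3, P2=4, P3=7, P4=3, P5=2)
step 4: fire ζ:  (P0=7, P1=3, P2=4, P3=7, P4=3, P5=2) → (P0=10, P1=3, P2=4, P3=7, P4=3, P5=5)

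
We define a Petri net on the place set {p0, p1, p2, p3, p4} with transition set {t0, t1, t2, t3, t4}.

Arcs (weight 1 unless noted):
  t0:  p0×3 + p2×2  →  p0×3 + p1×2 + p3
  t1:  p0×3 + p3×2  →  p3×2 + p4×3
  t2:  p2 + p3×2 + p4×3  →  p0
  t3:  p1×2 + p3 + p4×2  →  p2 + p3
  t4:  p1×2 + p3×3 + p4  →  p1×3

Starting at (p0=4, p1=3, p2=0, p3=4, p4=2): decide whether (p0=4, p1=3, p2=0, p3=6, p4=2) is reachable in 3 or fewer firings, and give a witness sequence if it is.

depth 0: 1 marking
depth 1: 4 markings reached so far
depth 2: 6 markings reached so far
depth 3: 8 markings reached so far
target is not among the 8 markings reachable within 3 steps

NO — not reachable within 3 firings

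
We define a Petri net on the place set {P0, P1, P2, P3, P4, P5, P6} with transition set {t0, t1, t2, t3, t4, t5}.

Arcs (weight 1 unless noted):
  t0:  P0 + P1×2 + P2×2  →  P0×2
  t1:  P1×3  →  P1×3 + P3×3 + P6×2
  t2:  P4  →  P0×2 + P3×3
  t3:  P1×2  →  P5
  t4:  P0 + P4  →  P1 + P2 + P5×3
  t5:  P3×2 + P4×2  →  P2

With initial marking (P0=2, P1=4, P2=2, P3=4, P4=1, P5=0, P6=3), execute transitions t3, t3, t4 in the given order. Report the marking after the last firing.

(P0=1, P1=1, P2=3, P3=4, P4=0, P5=5, P6=3)

step 1: fire t3:  (P0=2, P1=4, P2=2, P3=4, P4=1, P5=0, P6=3) → (P0=2, P1=2, P2=2, P3=4, P4=1, P5=1, P6=3)
step 2: fire t3:  (P0=2, P1=2, P2=2, P3=4, P4=1, P5=1, P6=3) → (P0=2, P1=0, P2=2, P3=4, P4=1, P5=2, P6=3)
step 3: fire t4:  (P0=2, P1=0, P2=2, P3=4, P4=1, P5=2, P6=3) → (P0=1, P1=1, P2=3, P3=4, P4=0, P5=5, P6=3)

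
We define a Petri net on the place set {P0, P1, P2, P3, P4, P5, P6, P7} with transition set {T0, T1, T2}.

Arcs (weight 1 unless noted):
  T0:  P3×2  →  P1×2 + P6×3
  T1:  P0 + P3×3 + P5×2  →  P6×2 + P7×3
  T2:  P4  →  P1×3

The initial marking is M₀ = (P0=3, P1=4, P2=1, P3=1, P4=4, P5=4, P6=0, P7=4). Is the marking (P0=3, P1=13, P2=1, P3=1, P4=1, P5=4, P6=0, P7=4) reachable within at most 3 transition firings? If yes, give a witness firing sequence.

YES — reachable via ⟨T2, T2, T2⟩ (3 firings)

step 1: fire T2:  (P0=3, P1=4, P2=1, P3=1, P4=4, P5=4, P6=0, P7=4) → (P0=3, P1=7, P2=1, P3=1, P4=3, P5=4, P6=0, P7=4)
step 2: fire T2:  (P0=3, P1=7, P2=1, P3=1, P4=3, P5=4, P6=0, P7=4) → (P0=3, P1=10, P2=1, P3=1, P4=2, P5=4, P6=0, P7=4)
step 3: fire T2:  (P0=3, P1=10, P2=1, P3=1, P4=2, P5=4, P6=0, P7=4) → (P0=3, P1=13, P2=1, P3=1, P4=1, P5=4, P6=0, P7=4)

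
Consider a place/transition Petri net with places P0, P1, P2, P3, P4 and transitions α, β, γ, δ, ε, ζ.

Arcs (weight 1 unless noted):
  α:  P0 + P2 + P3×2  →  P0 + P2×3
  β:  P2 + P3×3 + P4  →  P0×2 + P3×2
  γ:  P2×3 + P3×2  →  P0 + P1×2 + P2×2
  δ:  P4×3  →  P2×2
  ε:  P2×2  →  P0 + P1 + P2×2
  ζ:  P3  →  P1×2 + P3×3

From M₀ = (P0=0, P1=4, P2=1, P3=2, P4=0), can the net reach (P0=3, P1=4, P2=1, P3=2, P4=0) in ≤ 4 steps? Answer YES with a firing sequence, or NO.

depth 0: 1 marking
depth 1: 2 markings reached so far
depth 2: 3 markings reached so far
depth 3: 4 markings reached so far
depth 4: 5 markings reached so far
target is not among the 5 markings reachable within 4 steps

NO — not reachable within 4 firings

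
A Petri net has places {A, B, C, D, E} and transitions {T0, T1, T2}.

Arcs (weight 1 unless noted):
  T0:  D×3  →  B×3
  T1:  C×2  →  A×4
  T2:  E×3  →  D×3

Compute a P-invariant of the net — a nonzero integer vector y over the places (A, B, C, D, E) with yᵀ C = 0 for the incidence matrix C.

Incidence matrix C (rows=places, cols=transitions):
       T0   T1   T2
    A   0    4    0
    B   3    0    0
    C   0   -2    0
    D  -3    0    3
    E   0    0   -3

Candidate y = [1, 0, 2, 0, 0]; check y·C column-wise:
  col T0: 1·0 + 0·3 + 2·0 + 0·-3 = 0
  col T1: 1·4 + 2·-2 = 0
  col T2: 1·0 + 2·0 + 0·3 + 0·-3 = 0

y = (A:1, B:0, C:2, D:0, E:0)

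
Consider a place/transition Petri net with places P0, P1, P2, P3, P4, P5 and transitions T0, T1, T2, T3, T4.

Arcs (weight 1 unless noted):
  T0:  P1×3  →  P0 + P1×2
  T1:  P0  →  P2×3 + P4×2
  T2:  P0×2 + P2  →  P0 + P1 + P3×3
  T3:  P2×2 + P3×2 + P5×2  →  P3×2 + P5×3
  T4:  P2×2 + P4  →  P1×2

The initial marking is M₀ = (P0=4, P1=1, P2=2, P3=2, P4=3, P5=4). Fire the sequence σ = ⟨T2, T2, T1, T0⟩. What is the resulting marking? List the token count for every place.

(P0=2, P1=2, P2=3, P3=8, P4=5, P5=4)

step 1: fire T2:  (P0=4, P1=1, P2=2, P3=2, P4=3, P5=4) → (P0=3, P1=2, P2=1, P3=5, P4=3, P5=4)
step 2: fire T2:  (P0=3, P1=2, P2=1, P3=5, P4=3, P5=4) → (P0=2, P1=3, P2=0, P3=8, P4=3, P5=4)
step 3: fire T1:  (P0=2, P1=3, P2=0, P3=8, P4=3, P5=4) → (P0=1, P1=3, P2=3, P3=8, P4=5, P5=4)
step 4: fire T0:  (P0=1, P1=3, P2=3, P3=8, P4=5, P5=4) → (P0=2, P1=2, P2=3, P3=8, P4=5, P5=4)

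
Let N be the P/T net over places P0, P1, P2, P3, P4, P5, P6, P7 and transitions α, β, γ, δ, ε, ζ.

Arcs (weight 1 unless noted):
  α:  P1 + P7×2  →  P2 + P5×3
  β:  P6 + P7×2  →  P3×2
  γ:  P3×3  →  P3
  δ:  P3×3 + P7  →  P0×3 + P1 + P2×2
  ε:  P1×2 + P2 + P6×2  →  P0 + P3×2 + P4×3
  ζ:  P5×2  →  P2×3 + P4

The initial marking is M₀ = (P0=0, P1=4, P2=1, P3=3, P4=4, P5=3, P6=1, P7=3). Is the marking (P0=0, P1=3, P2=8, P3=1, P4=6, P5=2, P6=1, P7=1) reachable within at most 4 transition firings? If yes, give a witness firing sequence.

YES — reachable via ⟨α, γ, ζ, ζ⟩ (4 firings)

step 1: fire α:  (P0=0, P1=4, P2=1, P3=3, P4=4, P5=3, P6=1, P7=3) → (P0=0, P1=3, P2=2, P3=3, P4=4, P5=6, P6=1, P7=1)
step 2: fire γ:  (P0=0, P1=3, P2=2, P3=3, P4=4, P5=6, P6=1, P7=1) → (P0=0, P1=3, P2=2, P3=1, P4=4, P5=6, P6=1, P7=1)
step 3: fire ζ:  (P0=0, P1=3, P2=2, P3=1, P4=4, P5=6, P6=1, P7=1) → (P0=0, P1=3, P2=5, P3=1, P4=5, P5=4, P6=1, P7=1)
step 4: fire ζ:  (P0=0, P1=3, P2=5, P3=1, P4=5, P5=4, P6=1, P7=1) → (P0=0, P1=3, P2=8, P3=1, P4=6, P5=2, P6=1, P7=1)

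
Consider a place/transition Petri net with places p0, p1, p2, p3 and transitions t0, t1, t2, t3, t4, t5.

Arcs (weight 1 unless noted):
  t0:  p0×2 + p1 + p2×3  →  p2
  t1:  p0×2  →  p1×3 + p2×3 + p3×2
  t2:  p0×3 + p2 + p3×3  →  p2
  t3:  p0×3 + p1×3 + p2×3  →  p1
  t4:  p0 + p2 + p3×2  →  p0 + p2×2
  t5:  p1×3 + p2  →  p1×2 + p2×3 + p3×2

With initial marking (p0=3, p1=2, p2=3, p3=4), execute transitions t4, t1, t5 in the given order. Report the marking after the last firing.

step 1: fire t4:  (p0=3, p1=2, p2=3, p3=4) → (p0=3, p1=2, p2=4, p3=2)
step 2: fire t1:  (p0=3, p1=2, p2=4, p3=2) → (p0=1, p1=5, p2=7, p3=4)
step 3: fire t5:  (p0=1, p1=5, p2=7, p3=4) → (p0=1, p1=4, p2=9, p3=6)

(p0=1, p1=4, p2=9, p3=6)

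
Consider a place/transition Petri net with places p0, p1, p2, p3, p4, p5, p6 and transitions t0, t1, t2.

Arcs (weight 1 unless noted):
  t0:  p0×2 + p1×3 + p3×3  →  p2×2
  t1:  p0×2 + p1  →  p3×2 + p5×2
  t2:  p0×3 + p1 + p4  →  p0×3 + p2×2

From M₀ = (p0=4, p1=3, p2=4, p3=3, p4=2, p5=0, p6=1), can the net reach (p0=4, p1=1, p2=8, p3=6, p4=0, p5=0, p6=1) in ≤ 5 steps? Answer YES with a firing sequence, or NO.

depth 0: 1 marking
depth 1: 4 markings reached so far
depth 2: 7 markings reached so far
depth 3: 9 markings reached so far
depth 4: 9 markings reached so far
(frontier empty at depth 4; search complete)
target is not among the 9 markings reachable within 5 steps

NO — not reachable within 5 firings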